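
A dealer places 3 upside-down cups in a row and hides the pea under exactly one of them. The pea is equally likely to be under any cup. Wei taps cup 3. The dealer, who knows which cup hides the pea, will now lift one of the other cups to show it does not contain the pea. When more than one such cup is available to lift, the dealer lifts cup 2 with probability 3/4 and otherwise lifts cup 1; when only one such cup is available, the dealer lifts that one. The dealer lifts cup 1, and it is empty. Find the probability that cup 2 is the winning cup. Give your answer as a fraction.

4/5

Consider each possible location of the pea in turn.
If it is under cup 1 (prior 1/3): the dealer opened cup 1, so this case is ruled out; weight (1/3)·0 = 0.
If it is under cup 2 (prior 1/3): only cup 1 is available, probability 1; weight (1/3)·1 = 1/3.
If it is under cup 3 (prior 1/3): cup 2 is available but not opened, probability 1/4; weight (1/3)·(1/4) = 1/12.
The weights sum to 5/12.
So P(the pea under cup 2 | the dealer opened cup 1) = (1/3) / (5/12) = 4/5.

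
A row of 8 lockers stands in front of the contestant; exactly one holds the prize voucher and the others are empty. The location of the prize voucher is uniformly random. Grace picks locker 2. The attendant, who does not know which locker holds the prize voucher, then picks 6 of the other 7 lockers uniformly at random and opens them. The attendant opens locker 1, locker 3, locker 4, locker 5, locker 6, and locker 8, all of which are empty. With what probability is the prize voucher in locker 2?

Condition on the true location of the prize voucher.
If it is in any of lockers 1, 3, 4, 5, 6, and 8 (prior 1/8 each): that locker was opened and seen not to hold the prize — ruled out; weight (1/8)·0 = 0 each.
If it is in either of lockers 2 and 7 (prior 1/8 each): the attendant picks exactly this set with probability 1/7 regardless, and none is the prize; weight (1/8)·(1/7) = 1/56 each.
The weights sum to 1/28.
So P(the prize voucher in locker 2 | the attendant opened locker 1, locker 3, locker 4, locker 5, locker 6, and locker 8) = (1/56) / (1/28) = 1/2.

1/2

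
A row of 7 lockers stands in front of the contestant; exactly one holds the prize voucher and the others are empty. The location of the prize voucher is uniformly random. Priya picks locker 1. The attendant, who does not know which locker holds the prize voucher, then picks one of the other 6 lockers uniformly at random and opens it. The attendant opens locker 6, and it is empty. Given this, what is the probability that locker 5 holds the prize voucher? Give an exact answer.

Consider each possible location of the prize voucher in turn.
If it is in any of lockers 1, 2, 3, 4, 5, and 7 (prior 1/7 each): the attendant picks locker 6 with probability 1/6 regardless, and it is not the prize; weight (1/7)·(1/6) = 1/42 each.
If it is in locker 6 (prior 1/7): the attendant opened locker 6, so this case is ruled out; weight (1/7)·0 = 0.
The weights sum to 1/7.
So P(the prize voucher in locker 5 | the attendant opened locker 6) = (1/42) / (1/7) = 1/6.

1/6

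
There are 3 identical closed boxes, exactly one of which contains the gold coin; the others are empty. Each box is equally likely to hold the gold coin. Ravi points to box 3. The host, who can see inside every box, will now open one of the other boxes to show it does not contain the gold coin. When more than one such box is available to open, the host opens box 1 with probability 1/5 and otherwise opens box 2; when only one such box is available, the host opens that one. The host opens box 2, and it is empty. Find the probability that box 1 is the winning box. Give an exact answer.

Apply Bayes' rule, conditioning on where the gold coin actually is.
If it is in box 1 (prior 1/3): only box 2 is available, probability 1; weight (1/3)·1 = 1/3.
If it is in box 2 (prior 1/3): the host opened box 2, so this case is ruled out; weight (1/3)·0 = 0.
If it is in box 3 (prior 1/3): box 1 is available but not opened, probability 4/5; weight (1/3)·(4/5) = 4/15.
The weights sum to 3/5.
So P(the gold coin in box 1 | the host opened box 2) = (1/3) / (3/5) = 5/9.

5/9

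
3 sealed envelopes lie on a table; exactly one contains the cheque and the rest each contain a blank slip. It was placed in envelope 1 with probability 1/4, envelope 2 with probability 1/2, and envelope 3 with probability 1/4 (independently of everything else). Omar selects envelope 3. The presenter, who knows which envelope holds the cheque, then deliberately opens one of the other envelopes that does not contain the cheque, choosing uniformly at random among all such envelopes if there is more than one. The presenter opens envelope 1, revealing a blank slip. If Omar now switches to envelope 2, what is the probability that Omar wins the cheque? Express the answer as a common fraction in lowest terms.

4/5

Condition on the true location of the cheque.
If it is in envelope 1 (prior 1/4): the presenter opened envelope 1, so this case is ruled out; weight (1/4)·0 = 0.
If it is in envelope 2 (prior 1/2): the presenter has no choice, probability 1; weight (1/2)·1 = 1/2.
If it is in envelope 3 (prior 1/4): the presenter has 2 equally likely choices, so probability 1/2; weight (1/4)·(1/2) = 1/8.
The weights sum to 5/8.
So P(the cheque in envelope 2 | the presenter opened envelope 1) = (1/2) / (5/8) = 4/5.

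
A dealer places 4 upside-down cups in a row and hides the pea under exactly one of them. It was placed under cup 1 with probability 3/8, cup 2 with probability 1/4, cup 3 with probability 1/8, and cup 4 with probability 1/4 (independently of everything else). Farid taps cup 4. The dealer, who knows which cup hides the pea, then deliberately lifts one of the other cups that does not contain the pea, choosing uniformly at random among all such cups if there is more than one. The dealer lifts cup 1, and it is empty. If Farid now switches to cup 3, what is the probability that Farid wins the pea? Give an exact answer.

3/13

Condition on the true location of the pea.
If it is under cup 1 (prior 3/8): the dealer opened cup 1, so this case is ruled out; weight (3/8)·0 = 0.
If it is under cup 2 (prior 1/4): the dealer has 2 equally likely choices, so probability 1/2; weight (1/4)·(1/2) = 1/8.
If it is under cup 3 (prior 1/8): the dealer has 2 equally likely choices, so probability 1/2; weight (1/8)·(1/2) = 1/16.
If it is under cup 4 (prior 1/4): the dealer has 3 equally likely choices, so probability 1/3; weight (1/4)·(1/3) = 1/12.
The weights sum to 13/48.
So P(the pea under cup 3 | the dealer opened cup 1) = (1/16) / (13/48) = 3/13.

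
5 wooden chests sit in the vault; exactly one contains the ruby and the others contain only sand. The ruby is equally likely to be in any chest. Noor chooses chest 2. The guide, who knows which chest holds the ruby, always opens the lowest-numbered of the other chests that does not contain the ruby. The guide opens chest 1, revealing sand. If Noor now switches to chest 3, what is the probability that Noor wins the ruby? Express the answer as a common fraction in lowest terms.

Apply Bayes' rule, conditioning on where the ruby actually is.
If it is in chest 1 (prior 1/5): the guide opened chest 1, so this case is ruled out; weight (1/5)·0 = 0.
If it is in any of chests 2, 3, 4, and 5 (prior 1/5 each): chest 1 is the lowest-numbered option available, probability 1; weight (1/5)·1 = 1/5 each.
The weights sum to 4/5.
So P(the ruby in chest 3 | the guide opened chest 1) = (1/5) / (4/5) = 1/4.

1/4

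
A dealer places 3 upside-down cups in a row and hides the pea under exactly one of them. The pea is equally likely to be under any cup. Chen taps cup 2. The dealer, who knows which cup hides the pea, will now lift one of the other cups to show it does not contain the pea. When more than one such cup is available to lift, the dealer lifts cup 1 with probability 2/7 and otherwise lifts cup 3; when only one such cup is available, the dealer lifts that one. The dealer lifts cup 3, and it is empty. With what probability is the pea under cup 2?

5/12

Condition on the true location of the pea.
If it is under cup 1 (prior 1/3): only cup 3 is available, probability 1; weight (1/3)·1 = 1/3.
If it is under cup 2 (prior 1/3): cup 1 is available but not opened, probability 5/7; weight (1/3)·(5/7) = 5/21.
If it is under cup 3 (prior 1/3): the dealer opened cup 3, so this case is ruled out; weight (1/3)·0 = 0.
The weights sum to 4/7.
So P(the pea under cup 2 | the dealer opened cup 3) = (5/21) / (4/7) = 5/12.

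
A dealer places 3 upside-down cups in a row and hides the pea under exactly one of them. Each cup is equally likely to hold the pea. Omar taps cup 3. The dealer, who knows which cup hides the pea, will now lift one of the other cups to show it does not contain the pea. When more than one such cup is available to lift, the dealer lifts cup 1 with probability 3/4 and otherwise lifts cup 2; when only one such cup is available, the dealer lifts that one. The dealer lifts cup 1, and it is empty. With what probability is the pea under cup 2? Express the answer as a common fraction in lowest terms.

Consider each possible location of the pea in turn.
If it is under cup 1 (prior 1/3): the dealer opened cup 1, so this case is ruled out; weight (1/3)·0 = 0.
If it is under cup 2 (prior 1/3): only cup 1 is available, probability 1; weight (1/3)·1 = 1/3.
If it is under cup 3 (prior 1/3): cup 1 is available, opened with probability 3/4; weight (1/3)·(3/4) = 1/4.
The weights sum to 7/12.
So P(the pea under cup 2 | the dealer opened cup 1) = (1/3) / (7/12) = 4/7.

4/7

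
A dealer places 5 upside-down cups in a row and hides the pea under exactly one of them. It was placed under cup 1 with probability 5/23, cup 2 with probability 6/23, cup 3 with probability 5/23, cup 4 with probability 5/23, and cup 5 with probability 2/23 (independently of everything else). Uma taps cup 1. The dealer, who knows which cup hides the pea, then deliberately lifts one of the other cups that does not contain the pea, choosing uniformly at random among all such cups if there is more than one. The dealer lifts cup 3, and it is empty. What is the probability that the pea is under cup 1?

15/67

Apply Bayes' rule, conditioning on where the pea actually is.
If it is under cup 1 (prior 5/23): the dealer has 4 equally likely choices, so probability 1/4; weight (5/23)·(1/4) = 5/92.
If it is under cup 2 (prior 6/23): the dealer has 3 equally likely choices, so probability 1/3; weight (6/23)·(1/3) = 2/23.
If it is under cup 3 (prior 5/23): the dealer opened cup 3, so this case is ruled out; weight (5/23)·0 = 0.
If it is under cup 4 (prior 5/23): the dealer has 3 equally likely choices, so probability 1/3; weight (5/23)·(1/3) = 5/69.
If it is under cup 5 (prior 2/23): the dealer has 3 equally likely choices, so probability 1/3; weight (2/23)·(1/3) = 2/69.
The weights sum to 67/276.
So P(the pea under cup 1 | the dealer opened cup 3) = (5/92) / (67/276) = 15/67.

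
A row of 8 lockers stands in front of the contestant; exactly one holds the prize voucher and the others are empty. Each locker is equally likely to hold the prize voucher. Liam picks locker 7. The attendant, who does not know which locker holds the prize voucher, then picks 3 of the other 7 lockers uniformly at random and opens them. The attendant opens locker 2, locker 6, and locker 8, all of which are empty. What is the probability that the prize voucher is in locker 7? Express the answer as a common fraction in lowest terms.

Because the attendant chose which lockers to open without knowing where the prize voucher is, the choice is independent of the prize location. Learning that none of the 3 opened lockers holds the prize voucher simply rules out those 3 locations and leaves the remaining 5 lockers still equally likely by symmetry.
So P(the prize voucher in locker 7) = 1/5.

1/5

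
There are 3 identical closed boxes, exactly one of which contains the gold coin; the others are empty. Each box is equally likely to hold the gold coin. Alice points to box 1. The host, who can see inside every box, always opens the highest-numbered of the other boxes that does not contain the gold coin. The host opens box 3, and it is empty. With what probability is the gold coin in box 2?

1/2

Apply Bayes' rule, conditioning on where the gold coin actually is.
If it is in either of boxes 1 and 2 (prior 1/3 each): box 3 is the highest-numbered option available, probability 1; weight (1/3)·1 = 1/3 each.
If it is in box 3 (prior 1/3): the host opened box 3, so this case is ruled out; weight (1/3)·0 = 0.
The weights sum to 2/3.
So P(the gold coin in box 2 | the host opened box 3) = (1/3) / (2/3) = 1/2.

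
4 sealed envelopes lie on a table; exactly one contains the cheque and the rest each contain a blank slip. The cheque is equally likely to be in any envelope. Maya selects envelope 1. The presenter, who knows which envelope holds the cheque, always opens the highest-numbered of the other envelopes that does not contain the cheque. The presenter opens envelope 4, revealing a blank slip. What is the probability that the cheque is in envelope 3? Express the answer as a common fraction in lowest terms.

Apply Bayes' rule, conditioning on where the cheque actually is.
If it is in any of envelopes 1, 2, and 3 (prior 1/4 each): envelope 4 is the highest-numbered option available, probability 1; weight (1/4)·1 = 1/4 each.
If it is in envelope 4 (prior 1/4): the presenter opened envelope 4, so this case is ruled out; weight (1/4)·0 = 0.
The weights sum to 3/4.
So P(the cheque in envelope 3 | the presenter opened envelope 4) = (1/4) / (3/4) = 1/3.

1/3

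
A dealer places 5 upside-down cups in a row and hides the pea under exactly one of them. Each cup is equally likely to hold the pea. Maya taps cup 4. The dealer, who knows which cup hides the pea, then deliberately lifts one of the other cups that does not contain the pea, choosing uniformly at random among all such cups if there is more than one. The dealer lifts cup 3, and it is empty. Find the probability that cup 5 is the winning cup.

4/15

Condition on the true location of the pea.
If it is under any of cups 1, 2, and 5 (prior 1/5 each): the dealer has 3 equally likely choices, so probability 1/3; weight (1/5)·(1/3) = 1/15 each.
If it is under cup 3 (prior 1/5): the dealer opened cup 3, so this case is ruled out; weight (1/5)·0 = 0.
If it is under cup 4 (prior 1/5): the dealer has 4 equally likely choices, so probability 1/4; weight (1/5)·(1/4) = 1/20.
The weights sum to 1/4.
So P(the pea under cup 5 | the dealer opened cup 3) = (1/15) / (1/4) = 4/15.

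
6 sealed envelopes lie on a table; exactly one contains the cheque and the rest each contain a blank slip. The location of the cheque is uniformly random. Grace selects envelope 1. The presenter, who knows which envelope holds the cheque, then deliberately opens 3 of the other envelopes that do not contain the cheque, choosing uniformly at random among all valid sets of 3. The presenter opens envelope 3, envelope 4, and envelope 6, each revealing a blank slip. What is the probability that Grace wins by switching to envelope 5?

Apply Bayes' rule, conditioning on where the cheque actually is.
If it is in envelope 1 (prior 1/6): the presenter has 10 equally likely choices, so probability 1/10; weight (1/6)·(1/10) = 1/60.
If it is in either of envelopes 2 and 5 (prior 1/6 each): the presenter has 4 equally likely choices, so probability 1/4; weight (1/6)·(1/4) = 1/24 each.
If it is in any of envelopes 3, 4, and 6 (prior 1/6 each): that envelope was opened and seen not to hold the prize — ruled out; weight (1/6)·0 = 0 each.
The weights sum to 1/10.
So P(the cheque in envelope 5 | the presenter opened envelope 3, envelope 4, and envelope 6) = (1/24) / (1/10) = 5/12.

5/12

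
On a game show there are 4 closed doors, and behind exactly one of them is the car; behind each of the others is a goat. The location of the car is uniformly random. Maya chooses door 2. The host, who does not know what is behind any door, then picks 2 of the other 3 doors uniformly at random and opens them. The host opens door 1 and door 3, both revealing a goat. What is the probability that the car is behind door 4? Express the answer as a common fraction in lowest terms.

1/2

Consider each possible location of the car in turn.
If it is behind either of doors 1 and 3 (prior 1/4 each): that door was opened and seen not to hold the prize — ruled out; weight (1/4)·0 = 0 each.
If it is behind either of doors 2 and 4 (prior 1/4 each): the host picks exactly this set with probability 1/3 regardless, and none is the prize; weight (1/4)·(1/3) = 1/12 each.
The weights sum to 1/6.
So P(the car behind door 4 | the host opened door 1 and door 3) = (1/12) / (1/6) = 1/2.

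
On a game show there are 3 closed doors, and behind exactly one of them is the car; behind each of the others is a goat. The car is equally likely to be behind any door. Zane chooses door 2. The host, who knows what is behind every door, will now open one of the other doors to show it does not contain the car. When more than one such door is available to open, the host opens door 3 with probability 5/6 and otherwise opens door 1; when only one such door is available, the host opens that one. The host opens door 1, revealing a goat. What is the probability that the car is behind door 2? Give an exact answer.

1/7

Condition on the true location of the car.
If it is behind door 1 (prior 1/3): the host opened door 1, so this case is ruled out; weight (1/3)·0 = 0.
If it is behind door 2 (prior 1/3): door 3 is available but not opened, probability 1/6; weight (1/3)·(1/6) = 1/18.
If it is behind door 3 (prior 1/3): only door 1 is available, probability 1; weight (1/3)·1 = 1/3.
The weights sum to 7/18.
So P(the car behind door 2 | the host opened door 1) = (1/18) / (7/18) = 1/7.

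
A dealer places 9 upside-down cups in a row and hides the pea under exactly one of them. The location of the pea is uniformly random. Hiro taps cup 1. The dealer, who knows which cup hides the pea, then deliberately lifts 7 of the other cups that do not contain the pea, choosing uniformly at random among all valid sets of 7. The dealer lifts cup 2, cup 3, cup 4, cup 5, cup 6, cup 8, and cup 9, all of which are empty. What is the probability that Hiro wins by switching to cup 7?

8/9

Apply Bayes' rule, conditioning on where the pea actually is.
If it is under cup 1 (prior 1/9): the dealer has 8 equally likely choices, so probability 1/8; weight (1/9)·(1/8) = 1/72.
If it is under any of cups 2, 3, 4, 5, 6, 8, and 9 (prior 1/9 each): that cup was opened and seen not to hold the prize — ruled out; weight (1/9)·0 = 0 each.
If it is under cup 7 (prior 1/9): the dealer has no choice, probability 1; weight (1/9)·1 = 1/9.
The weights sum to 1/8.
So P(the pea under cup 7 | the dealer opened cup 2, cup 3, cup 4, cup 5, cup 6, cup 8, and cup 9) = (1/9) / (1/8) = 8/9.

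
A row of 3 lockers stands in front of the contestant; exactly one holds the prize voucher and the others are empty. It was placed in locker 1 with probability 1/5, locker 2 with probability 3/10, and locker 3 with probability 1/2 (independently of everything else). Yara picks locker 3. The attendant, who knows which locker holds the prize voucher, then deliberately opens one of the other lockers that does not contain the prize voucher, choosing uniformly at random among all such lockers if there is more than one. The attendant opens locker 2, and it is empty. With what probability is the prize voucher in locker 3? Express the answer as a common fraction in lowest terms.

5/9

Condition on the true location of the prize voucher.
If it is in locker 1 (prior 1/5): the attendant has no choice, probability 1; weight (1/5)·1 = 1/5.
If it is in locker 2 (prior 3/10): the attendant opened locker 2, so this case is ruled out; weight (3/10)·0 = 0.
If it is in locker 3 (prior 1/2): the attendant has 2 equally likely choices, so probability 1/2; weight (1/2)·(1/2) = 1/4.
The weights sum to 9/20.
So P(the prize voucher in locker 3 | the attendant opened locker 2) = (1/4) / (9/20) = 5/9.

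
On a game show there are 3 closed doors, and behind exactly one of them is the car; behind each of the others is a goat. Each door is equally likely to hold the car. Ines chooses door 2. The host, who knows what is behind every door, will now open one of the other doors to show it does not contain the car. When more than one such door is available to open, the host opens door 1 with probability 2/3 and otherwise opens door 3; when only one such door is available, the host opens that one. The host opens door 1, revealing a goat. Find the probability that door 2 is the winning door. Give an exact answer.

2/5

Apply Bayes' rule, conditioning on where the car actually is.
If it is behind door 1 (prior 1/3): the host opened door 1, so this case is ruled out; weight (1/3)·0 = 0.
If it is behind door 2 (prior 1/3): door 1 is available, opened with probability 2/3; weight (1/3)·(2/3) = 2/9.
If it is behind door 3 (prior 1/3): only door 1 is available, probability 1; weight (1/3)·1 = 1/3.
The weights sum to 5/9.
So P(the car behind door 2 | the host opened door 1) = (2/9) / (5/9) = 2/5.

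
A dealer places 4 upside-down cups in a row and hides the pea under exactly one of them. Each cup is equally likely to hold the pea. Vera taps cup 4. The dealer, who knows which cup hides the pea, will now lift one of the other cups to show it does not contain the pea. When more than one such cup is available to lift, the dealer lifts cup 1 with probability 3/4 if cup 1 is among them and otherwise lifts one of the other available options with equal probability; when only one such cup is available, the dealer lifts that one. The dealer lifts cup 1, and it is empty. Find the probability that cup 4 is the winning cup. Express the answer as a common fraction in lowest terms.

1/3

Apply Bayes' rule, conditioning on where the pea actually is.
If it is under cup 1 (prior 1/4): the dealer opened cup 1, so this case is ruled out; weight (1/4)·0 = 0.
If it is under any of cups 2, 3, and 4 (prior 1/4 each): cup 1 is available, opened with probability 3/4; weight (1/4)·(3/4) = 3/16 each.
The weights sum to 9/16.
So P(the pea under cup 4 | the dealer opened cup 1) = (3/16) / (9/16) = 1/3.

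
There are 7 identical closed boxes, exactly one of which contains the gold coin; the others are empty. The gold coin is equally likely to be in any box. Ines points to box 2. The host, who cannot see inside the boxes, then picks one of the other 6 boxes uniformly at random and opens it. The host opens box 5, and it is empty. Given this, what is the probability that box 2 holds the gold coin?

Condition on the true location of the gold coin.
If it is in any of boxes 1, 2, 3, 4, 6, and 7 (prior 1/7 each): the host picks box 5 with probability 1/6 regardless, and it is not the prize; weight (1/7)·(1/6) = 1/42 each.
If it is in box 5 (prior 1/7): the host opened box 5, so this case is ruled out; weight (1/7)·0 = 0.
The weights sum to 1/7.
So P(the gold coin in box 2 | the host opened box 5) = (1/42) / (1/7) = 1/6.

1/6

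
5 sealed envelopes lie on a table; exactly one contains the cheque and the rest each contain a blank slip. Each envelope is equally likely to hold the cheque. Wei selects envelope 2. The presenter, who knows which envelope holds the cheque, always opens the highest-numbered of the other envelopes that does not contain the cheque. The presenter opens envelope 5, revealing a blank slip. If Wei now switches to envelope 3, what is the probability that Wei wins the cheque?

Apply Bayes' rule, conditioning on where the cheque actually is.
If it is in any of envelopes 1, 2, 3, and 4 (prior 1/5 each): envelope 5 is the highest-numbered option available, probability 1; weight (1/5)·1 = 1/5 each.
If it is in envelope 5 (prior 1/5): the presenter opened envelope 5, so this case is ruled out; weight (1/5)·0 = 0.
The weights sum to 4/5.
So P(the cheque in envelope 3 | the presenter opened envelope 5) = (1/5) / (4/5) = 1/4.

1/4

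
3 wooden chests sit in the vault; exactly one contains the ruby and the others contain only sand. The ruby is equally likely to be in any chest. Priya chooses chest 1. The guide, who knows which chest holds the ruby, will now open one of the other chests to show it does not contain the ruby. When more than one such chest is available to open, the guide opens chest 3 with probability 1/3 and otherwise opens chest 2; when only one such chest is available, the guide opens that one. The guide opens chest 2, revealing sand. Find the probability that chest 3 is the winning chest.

Apply Bayes' rule, conditioning on where the ruby actually is.
If it is in chest 1 (prior 1/3): chest 3 is available but not opened, probability 2/3; weight (1/3)·(2/3) = 2/9.
If it is in chest 2 (prior 1/3): the guide opened chest 2, so this case is ruled out; weight (1/3)·0 = 0.
If it is in chest 3 (prior 1/3): only chest 2 is available, probability 1; weight (1/3)·1 = 1/3.
The weights sum to 5/9.
So P(the ruby in chest 3 | the guide opened chest 2) = (1/3) / (5/9) = 3/5.

3/5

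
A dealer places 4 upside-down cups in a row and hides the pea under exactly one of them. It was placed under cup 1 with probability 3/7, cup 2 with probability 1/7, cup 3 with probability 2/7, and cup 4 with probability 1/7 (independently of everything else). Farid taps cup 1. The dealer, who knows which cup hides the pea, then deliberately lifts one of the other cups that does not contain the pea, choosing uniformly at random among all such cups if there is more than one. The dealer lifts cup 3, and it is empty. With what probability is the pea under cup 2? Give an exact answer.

Condition on the true location of the pea.
If it is under cup 1 (prior 3/7): the dealer has 3 equally likely choices, so probability 1/3; weight (3/7)·(1/3) = 1/7.
If it is under either of cups 2 and 4 (prior 1/7 each): the dealer has 2 equally likely choices, so probability 1/2; weight (1/7)·(1/2) = 1/14 each.
If it is under cup 3 (prior 2/7): the dealer opened cup 3, so this case is ruled out; weight (2/7)·0 = 0.
The weights sum to 2/7.
So P(the pea under cup 2 | the dealer opened cup 3) = (1/14) / (2/7) = 1/4.

1/4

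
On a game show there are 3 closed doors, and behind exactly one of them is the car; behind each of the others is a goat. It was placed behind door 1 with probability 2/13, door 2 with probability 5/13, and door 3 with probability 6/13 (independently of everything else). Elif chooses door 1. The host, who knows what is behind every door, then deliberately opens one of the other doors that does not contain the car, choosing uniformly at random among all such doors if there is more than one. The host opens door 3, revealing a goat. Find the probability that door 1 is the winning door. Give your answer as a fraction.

1/6

Apply Bayes' rule, conditioning on where the car actually is.
If it is behind door 1 (prior 2/13): the host has 2 equally likely choices, so probability 1/2; weight (2/13)·(1/2) = 1/13.
If it is behind door 2 (prior 5/13): the host has no choice, probability 1; weight (5/13)·1 = 5/13.
If it is behind door 3 (prior 6/13): the host opened door 3, so this case is ruled out; weight (6/13)·0 = 0.
The weights sum to 6/13.
So P(the car behind door 1 | the host opened door 3) = (1/13) / (6/13) = 1/6.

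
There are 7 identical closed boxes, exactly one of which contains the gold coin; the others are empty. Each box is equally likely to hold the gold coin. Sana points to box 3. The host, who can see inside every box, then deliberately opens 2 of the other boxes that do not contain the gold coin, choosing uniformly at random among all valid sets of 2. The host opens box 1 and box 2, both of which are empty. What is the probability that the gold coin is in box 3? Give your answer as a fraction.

1/7

Condition on the true location of the gold coin.
If it is in either of boxes 1 and 2 (prior 1/7 each): that box was opened and seen not to hold the prize — ruled out; weight (1/7)·0 = 0 each.
If it is in box 3 (prior 1/7): the host has 15 equally likely choices, so probability 1/15; weight (1/7)·(1/15) = 1/105.
If it is in any of boxes 4, 5, 6, and 7 (prior 1/7 each): the host has 10 equally likely choices, so probability 1/10; weight (1/7)·(1/10) = 1/70 each.
The weights sum to 1/15.
So P(the gold coin in box 3 | the host opened box 1 and box 2) = (1/105) / (1/15) = 1/7.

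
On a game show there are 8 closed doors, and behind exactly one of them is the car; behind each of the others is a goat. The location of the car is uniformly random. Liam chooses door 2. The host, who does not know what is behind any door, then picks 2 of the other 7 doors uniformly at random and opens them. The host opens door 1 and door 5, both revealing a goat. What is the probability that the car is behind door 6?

1/6

Condition on the true location of the car.
If it is behind either of doors 1 and 5 (prior 1/8 each): that door was opened and seen not to hold the prize — ruled out; weight (1/8)·0 = 0 each.
If it is behind any of doors 2, 3, 4, 6, 7, and 8 (prior 1/8 each): the host picks exactly this set with probability 1/21 regardless, and none is the prize; weight (1/8)·(1/21) = 1/168 each.
The weights sum to 1/28.
So P(the car behind door 6 | the host opened door 1 and door 5) = (1/168) / (1/28) = 1/6.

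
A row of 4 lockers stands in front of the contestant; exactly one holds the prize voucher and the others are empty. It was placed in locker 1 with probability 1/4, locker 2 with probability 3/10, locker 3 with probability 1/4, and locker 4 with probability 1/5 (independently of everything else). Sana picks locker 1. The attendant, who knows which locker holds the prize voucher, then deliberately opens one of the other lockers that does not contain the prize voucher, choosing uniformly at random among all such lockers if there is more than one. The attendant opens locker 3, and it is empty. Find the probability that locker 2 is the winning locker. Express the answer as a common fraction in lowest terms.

Condition on the true location of the prize voucher.
If it is in locker 1 (prior 1/4): the attendant has 3 equally likely choices, so probability 1/3; weight (1/4)·(1/3) = 1/12.
If it is in locker 2 (prior 3/10): the attendant has 2 equally likely choices, so probability 1/2; weight (3/10)·(1/2) = 3/20.
If it is in locker 3 (prior 1/4): the attendant opened locker 3, so this case is ruled out; weight (1/4)·0 = 0.
If it is in locker 4 (prior 1/5): the attendant has 2 equally likely choices, so probability 1/2; weight (1/5)·(1/2) = 1/10.
The weights sum to 1/3.
So P(the prize voucher in locker 2 | the attendant opened locker 3) = (3/20) / (1/3) = 9/20.

9/20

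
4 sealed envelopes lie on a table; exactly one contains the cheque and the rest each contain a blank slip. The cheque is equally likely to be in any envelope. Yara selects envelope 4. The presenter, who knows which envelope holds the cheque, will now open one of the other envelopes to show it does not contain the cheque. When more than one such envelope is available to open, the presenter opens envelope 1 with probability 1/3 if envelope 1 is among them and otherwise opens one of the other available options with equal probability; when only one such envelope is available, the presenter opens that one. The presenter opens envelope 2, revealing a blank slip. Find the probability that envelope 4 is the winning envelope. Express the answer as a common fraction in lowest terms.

Consider each possible location of the cheque in turn.
If it is in envelope 1 (prior 1/4): envelope 1 holds the prize so is unavailable; the presenter chooses uniformly among the 2 others, probability 1/2; weight (1/4)·(1/2) = 1/8.
If it is in envelope 2 (prior 1/4): the presenter opened envelope 2, so this case is ruled out; weight (1/4)·0 = 0.
If it is in envelope 3 (prior 1/4): envelope 1 is available but not opened, probability 2/3; weight (1/4)·(2/3) = 1/6.
If it is in envelope 4 (prior 1/4): envelope 1 is available but not opened; envelope 2 gets probability (1 − 1/3)/2 = 1/3; weight (1/4)·(1/3) = 1/12.
The weights sum to 3/8.
So P(the cheque in envelope 4 | the presenter opened envelope 2) = (1/12) / (3/8) = 2/9.

2/9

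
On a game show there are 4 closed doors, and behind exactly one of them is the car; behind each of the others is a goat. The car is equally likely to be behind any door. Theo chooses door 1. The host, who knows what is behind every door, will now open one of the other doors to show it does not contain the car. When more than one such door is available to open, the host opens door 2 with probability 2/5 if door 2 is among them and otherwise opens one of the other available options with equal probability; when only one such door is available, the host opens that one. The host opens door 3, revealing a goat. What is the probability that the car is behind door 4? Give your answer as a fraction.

Condition on the true location of the car.
If it is behind door 1 (prior 1/4): door 2 is available but not opened; door 3 gets probability (1 − 2/5)/2 = 3/10; weight (1/4)·(3/10) = 3/40.
If it is behind door 2 (prior 1/4): door 2 holds the prize so is unavailable; the host chooses uniformly among the 2 others, probability 1/2; weight (1/4)·(1/2) = 1/8.
If it is behind door 3 (prior 1/4): the host opened door 3, so this case is ruled out; weight (1/4)·0 = 0.
If it is behind door 4 (prior 1/4): door 2 is available but not opened, probability 3/5; weight (1/4)·(3/5) = 3/20.
The weights sum to 7/20.
So P(the car behind door 4 | the host opened door 3) = (3/20) / (7/20) = 3/7.

3/7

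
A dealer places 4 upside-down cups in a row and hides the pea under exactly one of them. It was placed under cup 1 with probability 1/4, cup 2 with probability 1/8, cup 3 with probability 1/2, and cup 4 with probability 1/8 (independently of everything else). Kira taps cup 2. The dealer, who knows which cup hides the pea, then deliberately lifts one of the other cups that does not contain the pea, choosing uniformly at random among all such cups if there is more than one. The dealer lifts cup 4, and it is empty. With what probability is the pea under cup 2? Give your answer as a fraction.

1/10

Apply Bayes' rule, conditioning on where the pea actually is.
If it is under cup 1 (prior 1/4): the dealer has 2 equally likely choices, so probability 1/2; weight (1/4)·(1/2) = 1/8.
If it is under cup 2 (prior 1/8): the dealer has 3 equally likely choices, so probability 1/3; weight (1/8)·(1/3) = 1/24.
If it is under cup 3 (prior 1/2): the dealer has 2 equally likely choices, so probability 1/2; weight (1/2)·(1/2) = 1/4.
If it is under cup 4 (prior 1/8): the dealer opened cup 4, so this case is ruled out; weight (1/8)·0 = 0.
The weights sum to 5/12.
So P(the pea under cup 2 | the dealer opened cup 4) = (1/24) / (5/12) = 1/10.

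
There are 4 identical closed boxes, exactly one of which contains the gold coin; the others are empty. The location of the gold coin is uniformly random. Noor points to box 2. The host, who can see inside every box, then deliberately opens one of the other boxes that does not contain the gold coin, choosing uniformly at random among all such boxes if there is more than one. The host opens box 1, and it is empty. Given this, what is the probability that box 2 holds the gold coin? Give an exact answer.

Apply Bayes' rule, conditioning on where the gold coin actually is.
If it is in box 1 (prior 1/4): the host opened box 1, so this case is ruled out; weight (1/4)·0 = 0.
If it is in box 2 (prior 1/4): the host has 3 equally likely choices, so probability 1/3; weight (1/4)·(1/3) = 1/12.
If it is in either of boxes 3 and 4 (prior 1/4 each): the host has 2 equally likely choices, so probability 1/2; weight (1/4)·(1/2) = 1/8 each.
The weights sum to 1/3.
So P(the gold coin in box 2 | the host opened box 1) = (1/12) / (1/3) = 1/4.

1/4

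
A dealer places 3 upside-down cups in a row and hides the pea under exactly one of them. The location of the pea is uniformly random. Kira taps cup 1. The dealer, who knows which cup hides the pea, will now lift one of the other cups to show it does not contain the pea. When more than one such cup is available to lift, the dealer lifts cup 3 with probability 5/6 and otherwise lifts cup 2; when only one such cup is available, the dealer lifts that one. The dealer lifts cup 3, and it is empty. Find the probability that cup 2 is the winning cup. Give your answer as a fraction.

Condition on the true location of the pea.
If it is under cup 1 (prior 1/3): cup 3 is available, opened with probability 5/6; weight (1/3)·(5/6) = 5/18.
If it is under cup 2 (prior 1/3): only cup 3 is available, probability 1; weight (1/3)·1 = 1/3.
If it is under cup 3 (prior 1/3): the dealer opened cup 3, so this case is ruled out; weight (1/3)·0 = 0.
The weights sum to 11/18.
So P(the pea under cup 2 | the dealer opened cup 3) = (1/3) / (11/18) = 6/11.

6/11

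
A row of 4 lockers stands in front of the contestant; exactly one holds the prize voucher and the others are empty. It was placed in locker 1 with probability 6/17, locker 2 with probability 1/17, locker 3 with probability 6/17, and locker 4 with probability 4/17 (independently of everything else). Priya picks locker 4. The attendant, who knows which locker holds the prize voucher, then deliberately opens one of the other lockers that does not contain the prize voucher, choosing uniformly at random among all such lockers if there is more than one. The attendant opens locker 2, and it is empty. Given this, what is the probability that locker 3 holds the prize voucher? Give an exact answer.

Consider each possible location of the prize voucher in turn.
If it is in either of lockers 1 and 3 (prior 6/17 each): the attendant has 2 equally likely choices, so probability 1/2; weight (6/17)·(1/2) = 3/17 each.
If it is in locker 2 (prior 1/17): the attendant opened locker 2, so this case is ruled out; weight (1/17)·0 = 0.
If it is in locker 4 (prior 4/17): the attendant has 3 equally likely choices, so probability 1/3; weight (4/17)·(1/3) = 4/51.
The weights sum to 22/51.
So P(the prize voucher in locker 3 | the attendant opened locker 2) = (3/17) / (22/51) = 9/22.

9/22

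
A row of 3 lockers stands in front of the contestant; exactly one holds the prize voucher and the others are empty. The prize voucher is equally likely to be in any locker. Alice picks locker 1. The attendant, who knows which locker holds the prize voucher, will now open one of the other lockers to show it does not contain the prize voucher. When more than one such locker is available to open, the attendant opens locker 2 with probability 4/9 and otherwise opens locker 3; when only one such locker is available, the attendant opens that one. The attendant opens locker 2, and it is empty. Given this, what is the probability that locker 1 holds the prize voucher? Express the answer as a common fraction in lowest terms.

Apply Bayes' rule, conditioning on where the prize voucher actually is.
If it is in locker 1 (prior 1/3): locker 2 is available, opened with probability 4/9; weight (1/3)·(4/9) = 4/27.
If it is in locker 2 (prior 1/3): the attendant opened locker 2, so this case is ruled out; weight (1/3)·0 = 0.
If it is in locker 3 (prior 1/3): only locker 2 is available, probability 1; weight (1/3)·1 = 1/3.
The weights sum to 13/27.
So P(the prize voucher in locker 1 | the attendant opened locker 2) = (4/27) / (13/27) = 4/13.

4/13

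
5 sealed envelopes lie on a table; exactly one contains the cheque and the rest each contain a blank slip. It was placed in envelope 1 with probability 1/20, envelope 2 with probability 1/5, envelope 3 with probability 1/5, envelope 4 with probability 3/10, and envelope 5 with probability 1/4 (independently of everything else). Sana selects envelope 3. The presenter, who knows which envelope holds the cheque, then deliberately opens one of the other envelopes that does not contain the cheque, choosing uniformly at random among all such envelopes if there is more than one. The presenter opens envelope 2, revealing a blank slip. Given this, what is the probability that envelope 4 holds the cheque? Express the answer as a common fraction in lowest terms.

2/5

Consider each possible location of the cheque in turn.
If it is in envelope 1 (prior 1/20): the presenter has 3 equally likely choices, so probability 1/3; weight (1/20)·(1/3) = 1/60.
If it is in envelope 2 (prior 1/5): the presenter opened envelope 2, so this case is ruled out; weight (1/5)·0 = 0.
If it is in envelope 3 (prior 1/5): the presenter has 4 equally likely choices, so probability 1/4; weight (1/5)·(1/4) = 1/20.
If it is in envelope 4 (prior 3/10): the presenter has 3 equally likely choices, so probability 1/3; weight (3/10)·(1/3) = 1/10.
If it is in envelope 5 (prior 1/4): the presenter has 3 equally likely choices, so probability 1/3; weight (1/4)·(1/3) = 1/12.
The weights sum to 1/4.
So P(the cheque in envelope 4 | the presenter opened envelope 2) = (1/10) / (1/4) = 2/5.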